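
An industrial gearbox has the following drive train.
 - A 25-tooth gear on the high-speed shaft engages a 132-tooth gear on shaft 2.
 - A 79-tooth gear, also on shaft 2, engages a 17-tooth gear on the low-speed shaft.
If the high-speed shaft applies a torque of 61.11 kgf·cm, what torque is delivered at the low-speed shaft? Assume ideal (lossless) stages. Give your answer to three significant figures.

69.4 kgf·cm

Gear mesh: ratio = 132/25 = 5.28; torque at shaft 2 = 61.11 × 5.28 = 322.66 kgf·cm.
Gear mesh: ratio = 17/79 = 0.21519; torque at the low-speed shaft = 322.66 × 0.21519 = 69.433 kgf·cm.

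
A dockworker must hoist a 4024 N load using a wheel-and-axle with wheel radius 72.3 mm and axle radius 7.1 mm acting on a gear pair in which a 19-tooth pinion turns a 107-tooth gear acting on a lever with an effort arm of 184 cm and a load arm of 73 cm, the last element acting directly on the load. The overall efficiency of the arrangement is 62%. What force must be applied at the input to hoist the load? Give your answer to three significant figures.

Wheel-and-axle MA = R/r = 72.3/7.1 = 10.183.
Gear pair MA = 107/19 = 5.6316.
Lever MA = effort arm / load arm = 184/73 = 2.5205.
Combined ideal MA = 10.183 × 5.6316 × 2.5205 = 144.55.
Actual MA = 144.55 × 0.62 = 89.618.
Effort = load / actual MA = 4024 / 89.618 = 44.902 N.

44.9 N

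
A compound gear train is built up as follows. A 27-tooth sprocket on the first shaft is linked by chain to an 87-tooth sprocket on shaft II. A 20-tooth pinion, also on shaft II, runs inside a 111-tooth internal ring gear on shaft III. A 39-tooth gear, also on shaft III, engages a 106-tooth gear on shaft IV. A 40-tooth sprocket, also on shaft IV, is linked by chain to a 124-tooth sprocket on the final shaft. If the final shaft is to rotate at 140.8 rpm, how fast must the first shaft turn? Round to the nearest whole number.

21216 rpm

Overall ratio R = 3.2222 × 5.55 × 2.7179 × 3.1 = 150.68.
Required input speed = output speed × R = 140.8 × 150.68 = 21216 rpm.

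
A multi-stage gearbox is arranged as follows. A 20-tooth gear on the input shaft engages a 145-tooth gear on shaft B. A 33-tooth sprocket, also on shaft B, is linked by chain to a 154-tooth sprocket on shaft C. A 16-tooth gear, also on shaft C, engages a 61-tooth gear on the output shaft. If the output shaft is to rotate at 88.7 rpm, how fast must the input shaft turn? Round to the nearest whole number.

11441 rpm

Overall ratio R = 7.25 × 4.6667 × 3.8125 = 128.99.
Required input speed = output speed × R = 88.7 × 128.99 = 11441 rpm.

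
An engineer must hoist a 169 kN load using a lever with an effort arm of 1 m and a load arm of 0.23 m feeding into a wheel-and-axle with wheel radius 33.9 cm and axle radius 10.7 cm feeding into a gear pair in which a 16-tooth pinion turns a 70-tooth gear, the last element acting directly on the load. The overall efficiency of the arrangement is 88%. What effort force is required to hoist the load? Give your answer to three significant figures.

Lever MA = effort arm / load arm = 1/0.23 = 4.3478.
Wheel-and-axle MA = R/r = 33.9/10.7 = 3.1682.
Gear pair MA = 70/16 = 4.375.
Combined ideal MA = 4.3478 × 3.1682 × 4.375 = 60.265.
Actual MA = 60.265 × 0.88 = 53.033.
Effort = load / actual MA = 169 / 53.033 = 3.1867 kN.

3.19 kN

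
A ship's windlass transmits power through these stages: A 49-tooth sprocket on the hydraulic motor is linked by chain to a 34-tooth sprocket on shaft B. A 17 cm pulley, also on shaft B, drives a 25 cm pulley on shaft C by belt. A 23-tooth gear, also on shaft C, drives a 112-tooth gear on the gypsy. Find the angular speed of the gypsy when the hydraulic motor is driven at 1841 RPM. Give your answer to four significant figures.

Chain: ratio = 34/49 = 0.69388, so shaft B turns at 1841 / 0.69388 = 2653.2 RPM.
Belt: ratio = 25/17 = 1.4706, so shaft C turns at 2653.2 / 1.4706 = 1804.2 RPM.
Gear mesh: ratio = 112/23 = 4.8696, so the gypsy turns at 1804.2 / 4.8696 = 370.5 RPM.

370.5 RPM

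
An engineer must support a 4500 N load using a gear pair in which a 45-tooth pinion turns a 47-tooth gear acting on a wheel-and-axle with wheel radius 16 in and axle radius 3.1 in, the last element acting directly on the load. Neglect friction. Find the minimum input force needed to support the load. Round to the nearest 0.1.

Gear pair MA = 47/45 = 1.0444.
Wheel-and-axle MA = R/r = 16/3.1 = 5.1613.
Combined ideal MA = 1.0444 × 5.1613 = 5.3907.
Effort = load / MA = 4500 / 5.3907 = 834.77 N.

834.8 N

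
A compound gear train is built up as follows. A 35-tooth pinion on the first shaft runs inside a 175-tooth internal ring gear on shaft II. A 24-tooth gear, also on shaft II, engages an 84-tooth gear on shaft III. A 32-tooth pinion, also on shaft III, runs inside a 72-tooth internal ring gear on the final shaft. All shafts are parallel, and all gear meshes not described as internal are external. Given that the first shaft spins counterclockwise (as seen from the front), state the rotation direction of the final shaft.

clockwise

the first shaft → shaft II: internal mesh, same direction → CCW.
shaft II → shaft III: external mesh, 1 reversal → CW.
shaft III → the final shaft: internal mesh, same direction → CW.
1 reversal in total — an odd number — so the final shaft turns opposite to the first shaft.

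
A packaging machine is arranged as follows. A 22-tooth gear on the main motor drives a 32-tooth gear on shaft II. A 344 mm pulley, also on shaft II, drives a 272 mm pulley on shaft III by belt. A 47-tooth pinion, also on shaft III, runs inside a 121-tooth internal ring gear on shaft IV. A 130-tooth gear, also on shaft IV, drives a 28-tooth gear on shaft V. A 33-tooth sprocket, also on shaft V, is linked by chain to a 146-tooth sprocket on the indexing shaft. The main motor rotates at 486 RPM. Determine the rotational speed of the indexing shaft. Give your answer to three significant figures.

Gear mesh: ratio = 32/22 = 1.4545, so shaft II turns at 486 / 1.4545 = 334.12 RPM.
Belt: ratio = 272/344 = 0.7907, so shaft III turns at 334.12 / 0.7907 = 422.57 RPM.
Internal gear: ratio = 121/47 = 2.5745, so shaft IV turns at 422.57 / 2.5745 = 164.14 RPM.
Gear mesh: ratio = 28/130 = 0.21538, so shaft V turns at 164.14 / 0.21538 = 762.07 RPM.
Chain: ratio = 146/33 = 4.4242, so the indexing shaft turns at 762.07 / 4.4242 = 172.25 RPM.

172 RPM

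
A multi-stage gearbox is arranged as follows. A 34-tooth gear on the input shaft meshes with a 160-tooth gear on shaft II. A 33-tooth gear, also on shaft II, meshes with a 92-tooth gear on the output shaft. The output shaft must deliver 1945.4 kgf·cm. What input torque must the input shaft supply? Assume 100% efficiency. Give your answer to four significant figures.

148.3 kgf·cm

Overall ratio R = 4.7059 × 2.7879 = 13.119.
Input torque = output torque / R = 1945.4 / 13.119 = 148.28 kgf·cm.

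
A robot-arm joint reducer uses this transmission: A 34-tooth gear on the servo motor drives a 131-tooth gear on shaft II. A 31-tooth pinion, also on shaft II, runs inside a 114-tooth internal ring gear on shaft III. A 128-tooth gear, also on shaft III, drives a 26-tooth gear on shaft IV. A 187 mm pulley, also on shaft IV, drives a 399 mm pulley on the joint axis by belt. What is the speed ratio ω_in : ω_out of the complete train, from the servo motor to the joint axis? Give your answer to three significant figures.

6.14

Each stage contributes driven/driver: gear mesh 131/34 = 3.8529, internal gear 114/31 = 3.6774, gear mesh 26/128 = 0.20312, belt 399/187 = 2.1337.
Overall: 3.8529 × 3.6774 × 0.20312 × 2.1337 = 6.1409.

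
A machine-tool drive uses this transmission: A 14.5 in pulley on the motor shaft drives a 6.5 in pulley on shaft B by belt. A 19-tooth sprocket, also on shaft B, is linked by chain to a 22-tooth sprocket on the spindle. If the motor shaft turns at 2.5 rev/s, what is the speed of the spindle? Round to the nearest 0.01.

4.82 rev/s

belt 6.5/14.5 = 0.44828 → 2.5/0.44828 = 5.5769 rev/s
chain 22/19 = 1.1579 → 5.5769/1.1579 = 4.8164 rev/s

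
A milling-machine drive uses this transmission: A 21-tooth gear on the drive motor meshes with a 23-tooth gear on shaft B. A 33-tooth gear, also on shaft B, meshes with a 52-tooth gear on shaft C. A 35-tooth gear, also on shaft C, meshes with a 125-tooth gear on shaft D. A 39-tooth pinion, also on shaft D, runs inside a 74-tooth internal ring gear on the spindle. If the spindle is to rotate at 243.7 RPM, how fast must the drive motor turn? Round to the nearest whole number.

Overall ratio R = 1.0952 × 1.5758 × 3.5714 × 1.8974 = 11.695.
Required input speed = output speed × R = 243.7 × 11.695 = 2850.1 RPM.

2850 RPM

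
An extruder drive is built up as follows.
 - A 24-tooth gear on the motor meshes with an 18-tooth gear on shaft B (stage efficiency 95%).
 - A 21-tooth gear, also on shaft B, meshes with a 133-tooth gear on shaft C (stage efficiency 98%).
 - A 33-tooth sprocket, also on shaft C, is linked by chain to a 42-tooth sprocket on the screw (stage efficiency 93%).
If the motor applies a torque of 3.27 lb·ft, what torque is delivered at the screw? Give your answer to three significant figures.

After the gear mesh (18/24): 3.27 × 0.75 × 0.95 = 2.3299 lb·ft
After the gear mesh (133/21): 2.3299 × 6.3333 × 0.98 = 14.461 lb·ft
After the chain (42/33): 14.461 × 1.2727 × 0.93 = 17.116 lb·ft

17.1 lb·ft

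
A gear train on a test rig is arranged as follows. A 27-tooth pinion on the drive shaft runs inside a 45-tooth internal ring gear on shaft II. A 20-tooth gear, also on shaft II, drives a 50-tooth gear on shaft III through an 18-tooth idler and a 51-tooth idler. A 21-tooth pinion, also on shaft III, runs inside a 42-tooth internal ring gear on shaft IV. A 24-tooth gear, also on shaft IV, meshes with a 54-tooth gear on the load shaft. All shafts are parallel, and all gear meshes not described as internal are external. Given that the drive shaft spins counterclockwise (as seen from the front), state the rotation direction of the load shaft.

the drive shaft → shaft II: internal mesh, same direction → CCW.
shaft II → shaft III: driver → idler → idler → driven is 3 external meshes, 3 reversals → CW.
shaft III → shaft IV: internal mesh, same direction → CW.
shaft IV → the load shaft: external mesh, 1 reversal → CCW.
4 reversals in total — an even number — so the load shaft turns the same way as the drive shaft.

counterclockwise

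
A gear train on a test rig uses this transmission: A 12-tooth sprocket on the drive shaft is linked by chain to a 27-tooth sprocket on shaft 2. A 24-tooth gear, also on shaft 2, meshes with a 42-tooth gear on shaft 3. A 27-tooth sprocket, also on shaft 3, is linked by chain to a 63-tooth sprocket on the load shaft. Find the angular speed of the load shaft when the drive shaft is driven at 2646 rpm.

288 rpm

Chain: ratio = 27/12 = 2.25, so shaft 2 turns at 2646 / 2.25 = 1176 rpm.
Gear mesh: ratio = 42/24 = 1.75, so shaft 3 turns at 1176 / 1.75 = 672 rpm.
Chain: ratio = 63/27 = 2.3333, so the load shaft turns at 672 / 2.3333 = 288 rpm.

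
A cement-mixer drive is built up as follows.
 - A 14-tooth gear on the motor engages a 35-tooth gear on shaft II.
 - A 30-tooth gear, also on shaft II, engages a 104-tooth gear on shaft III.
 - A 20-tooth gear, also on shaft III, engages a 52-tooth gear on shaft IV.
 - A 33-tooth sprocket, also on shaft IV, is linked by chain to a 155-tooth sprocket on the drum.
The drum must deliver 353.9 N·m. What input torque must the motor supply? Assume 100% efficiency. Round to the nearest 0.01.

Overall ratio R = 2.5 × 3.4667 × 2.6 × 4.697 = 105.84.
Input torque = output torque / R = 353.9 / 105.84 = 3.3438 N·m.

3.34 N·m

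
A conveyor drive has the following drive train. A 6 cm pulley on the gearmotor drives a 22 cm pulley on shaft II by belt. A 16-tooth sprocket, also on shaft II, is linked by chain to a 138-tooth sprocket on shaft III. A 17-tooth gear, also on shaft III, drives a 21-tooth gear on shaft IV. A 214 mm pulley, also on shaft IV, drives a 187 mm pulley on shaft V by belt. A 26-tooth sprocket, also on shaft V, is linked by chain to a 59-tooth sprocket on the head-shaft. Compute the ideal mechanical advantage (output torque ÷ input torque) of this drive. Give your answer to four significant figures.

Each stage contributes driven/driver: belt 22/6 = 3.6667, chain 138/16 = 8.625, gear mesh 21/17 = 1.2353, belt 187/214 = 0.87383, chain 59/26 = 2.2692.
Overall: 3.6667 × 8.625 × 1.2353 × 0.87383 × 2.2692 = 77.465.

77.47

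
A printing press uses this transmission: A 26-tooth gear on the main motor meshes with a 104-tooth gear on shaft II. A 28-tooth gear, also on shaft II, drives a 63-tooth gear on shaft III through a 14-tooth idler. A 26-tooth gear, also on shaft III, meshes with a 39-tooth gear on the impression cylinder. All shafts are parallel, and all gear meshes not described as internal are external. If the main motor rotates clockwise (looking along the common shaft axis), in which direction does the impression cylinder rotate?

clockwise

the main motor → shaft II: external mesh, 1 reversal → CCW.
shaft II → shaft III: driver → idler → driven is 2 external meshes, 2 reversals → CCW.
shaft III → the impression cylinder: external mesh, 1 reversal → CW.
4 reversals in total — an even number — so the impression cylinder turns the same way as the main motor.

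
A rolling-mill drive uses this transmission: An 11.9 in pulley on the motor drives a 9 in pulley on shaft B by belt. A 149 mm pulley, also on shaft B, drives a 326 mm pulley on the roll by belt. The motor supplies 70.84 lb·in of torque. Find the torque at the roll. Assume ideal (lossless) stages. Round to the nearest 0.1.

117.2 lb·in

Belt: ratio = 9/11.9 = 0.7563; torque at shaft B = 70.84 × 0.7563 = 53.576 lb·in.
Belt: ratio = 326/149 = 2.1879; torque at the roll = 53.576 × 2.1879 = 117.22 lb·in.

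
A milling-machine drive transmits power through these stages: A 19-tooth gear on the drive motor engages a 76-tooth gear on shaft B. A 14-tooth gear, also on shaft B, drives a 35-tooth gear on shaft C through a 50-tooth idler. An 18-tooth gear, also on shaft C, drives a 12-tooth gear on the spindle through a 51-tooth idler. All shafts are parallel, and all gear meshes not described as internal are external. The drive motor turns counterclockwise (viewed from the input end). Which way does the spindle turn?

clockwise

the drive motor → shaft B: external mesh, 1 reversal → CW.
shaft B → shaft C: driver → idler → driven is 2 external meshes, 2 reversals → CW.
shaft C → the spindle: driver → idler → driven is 2 external meshes, 2 reversals → CW.
5 reversals in total — an odd number — so the spindle turns opposite to the drive motor.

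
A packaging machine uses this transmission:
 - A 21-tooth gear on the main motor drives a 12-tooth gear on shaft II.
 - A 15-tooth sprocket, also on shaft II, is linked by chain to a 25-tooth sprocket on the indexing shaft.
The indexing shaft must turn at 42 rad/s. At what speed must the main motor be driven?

40 rad/s

Overall ratio R = 0.57143 × 1.6667 = 0.95238.
Required input speed = output speed × R = 42 × 0.95238 = 40 rad/s.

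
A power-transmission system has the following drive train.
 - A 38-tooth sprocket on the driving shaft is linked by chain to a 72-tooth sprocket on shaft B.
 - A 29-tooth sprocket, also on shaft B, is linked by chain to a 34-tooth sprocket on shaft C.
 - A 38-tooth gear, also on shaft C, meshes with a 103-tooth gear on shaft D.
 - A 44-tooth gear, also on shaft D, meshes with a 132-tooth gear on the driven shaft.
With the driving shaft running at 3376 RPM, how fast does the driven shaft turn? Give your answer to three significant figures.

187 RPM

the driving shaft → shaft B (chain, 72/38): 3376 ÷ 1.8947 = 1781.8 RPM
shaft B → shaft C (chain, 34/29): 1781.8 ÷ 1.1724 = 1519.8 RPM
shaft C → shaft D (gear mesh, 103/38): 1519.8 ÷ 2.7105 = 560.69 RPM
shaft D → the driven shaft (gear mesh, 132/44): 560.69 ÷ 3 = 186.9 RPM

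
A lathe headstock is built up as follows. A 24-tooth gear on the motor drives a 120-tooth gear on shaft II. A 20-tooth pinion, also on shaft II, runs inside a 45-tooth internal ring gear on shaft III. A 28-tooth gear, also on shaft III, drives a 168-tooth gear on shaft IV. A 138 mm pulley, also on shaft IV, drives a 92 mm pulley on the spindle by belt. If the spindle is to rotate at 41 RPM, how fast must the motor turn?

1845 RPM

Overall ratio R = 5 × 2.25 × 6 × 0.66667 = 45.
Required input speed = output speed × R = 41 × 45 = 1845 RPM.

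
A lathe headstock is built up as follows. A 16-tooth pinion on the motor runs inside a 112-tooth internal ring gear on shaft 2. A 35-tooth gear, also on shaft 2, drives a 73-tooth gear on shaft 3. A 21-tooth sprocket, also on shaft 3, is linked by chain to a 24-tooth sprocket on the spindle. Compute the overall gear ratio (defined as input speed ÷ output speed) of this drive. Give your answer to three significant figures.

Each stage contributes driven/driver: internal gear 112/16 = 7, gear mesh 73/35 = 2.0857, chain 24/21 = 1.1429.
Overall: 7 × 2.0857 × 1.1429 = 16.686.

16.7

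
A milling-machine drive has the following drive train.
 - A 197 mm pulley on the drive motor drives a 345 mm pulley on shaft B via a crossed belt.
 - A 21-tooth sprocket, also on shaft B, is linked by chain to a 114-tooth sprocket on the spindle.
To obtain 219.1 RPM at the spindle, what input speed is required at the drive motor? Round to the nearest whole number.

2083 RPM

Overall ratio R = 1.7513 × 5.4286 = 9.5069.
Required input speed = output speed × R = 219.1 × 9.5069 = 2083 RPM.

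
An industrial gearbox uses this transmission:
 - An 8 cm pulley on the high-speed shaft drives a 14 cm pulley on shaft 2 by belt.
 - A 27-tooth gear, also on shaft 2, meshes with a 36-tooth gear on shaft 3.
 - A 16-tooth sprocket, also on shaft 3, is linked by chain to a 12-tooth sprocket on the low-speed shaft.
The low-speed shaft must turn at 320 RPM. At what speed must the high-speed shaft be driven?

Overall ratio R = 1.75 × 1.3333 × 0.75 = 1.75.
Required input speed = output speed × R = 320 × 1.75 = 560 RPM.

560 RPM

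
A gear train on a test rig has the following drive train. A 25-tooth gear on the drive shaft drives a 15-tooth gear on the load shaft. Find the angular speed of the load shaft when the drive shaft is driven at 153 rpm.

255 rpm

the drive shaft → the load shaft (gear mesh, 15/25): 153 ÷ 0.6 = 255 rpm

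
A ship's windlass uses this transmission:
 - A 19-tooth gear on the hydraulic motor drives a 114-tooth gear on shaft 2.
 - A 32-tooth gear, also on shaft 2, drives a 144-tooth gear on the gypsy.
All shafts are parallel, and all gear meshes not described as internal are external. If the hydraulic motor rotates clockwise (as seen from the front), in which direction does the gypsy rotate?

the hydraulic motor → shaft 2: external mesh, 1 reversal → CCW.
shaft 2 → the gypsy: external mesh, 1 reversal → CW.
2 reversals in total — an even number — so the gypsy turns the same way as the hydraulic motor.

clockwise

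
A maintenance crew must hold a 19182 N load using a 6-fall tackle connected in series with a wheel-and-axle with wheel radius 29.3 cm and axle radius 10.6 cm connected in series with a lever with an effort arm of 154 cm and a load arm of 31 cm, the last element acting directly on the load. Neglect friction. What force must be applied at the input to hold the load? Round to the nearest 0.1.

Block-and-tackle MA = number of supporting rope parts = 6.
Wheel-and-axle MA = R/r = 29.3/10.6 = 2.7642.
Lever MA = effort arm / load arm = 154/31 = 4.9677.
Combined ideal MA = 6 × 2.7642 × 4.9677 = 82.39.
Effort = load / MA = 19182 / 82.39 = 232.82 N.

232.8 N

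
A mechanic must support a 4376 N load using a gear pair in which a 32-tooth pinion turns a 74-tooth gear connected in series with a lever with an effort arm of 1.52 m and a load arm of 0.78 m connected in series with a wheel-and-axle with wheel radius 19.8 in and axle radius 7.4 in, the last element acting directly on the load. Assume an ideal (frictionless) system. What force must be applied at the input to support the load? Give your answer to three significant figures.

363 N

Gear pair MA = 74/32 = 2.3125.
Lever MA = effort arm / load arm = 1.52/0.78 = 1.9487.
Wheel-and-axle MA = R/r = 19.8/7.4 = 2.6757.
Combined ideal MA = 2.3125 × 1.9487 × 2.6757 = 12.058.
Effort = load / MA = 4376 / 12.058 = 362.92 N.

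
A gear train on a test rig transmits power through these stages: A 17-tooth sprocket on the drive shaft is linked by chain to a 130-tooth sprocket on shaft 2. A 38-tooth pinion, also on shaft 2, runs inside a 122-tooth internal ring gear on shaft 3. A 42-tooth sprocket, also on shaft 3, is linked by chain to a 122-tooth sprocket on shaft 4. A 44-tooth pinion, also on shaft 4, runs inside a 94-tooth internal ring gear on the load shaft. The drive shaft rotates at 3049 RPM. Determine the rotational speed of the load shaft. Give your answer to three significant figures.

Chain: ratio = 130/17 = 7.6471, so shaft 2 turns at 3049 / 7.6471 = 398.72 RPM.
Internal gear: ratio = 122/38 = 3.2105, so shaft 3 turns at 398.72 / 3.2105 = 124.19 RPM.
Chain: ratio = 122/42 = 2.9048, so shaft 4 turns at 124.19 / 2.9048 = 42.754 RPM.
Internal gear: ratio = 94/44 = 2.1364, so the load shaft turns at 42.754 / 2.1364 = 20.012 RPM.

20.0 RPM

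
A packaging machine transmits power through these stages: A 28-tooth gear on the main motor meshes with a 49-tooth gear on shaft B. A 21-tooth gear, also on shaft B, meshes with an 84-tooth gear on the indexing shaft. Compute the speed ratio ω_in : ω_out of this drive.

7

Each stage contributes driven/driver: gear mesh 49/28 = 1.75, gear mesh 84/21 = 4.
Overall: 1.75 × 4 = 7.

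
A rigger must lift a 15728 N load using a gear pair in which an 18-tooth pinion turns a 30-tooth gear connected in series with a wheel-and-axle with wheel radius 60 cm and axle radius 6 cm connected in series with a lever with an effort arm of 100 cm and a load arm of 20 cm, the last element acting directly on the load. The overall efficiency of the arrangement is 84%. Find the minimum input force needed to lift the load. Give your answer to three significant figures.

225 N

Gear pair MA = 30/18 = 1.6667.
Wheel-and-axle MA = R/r = 60/6 = 10.
Lever MA = effort arm / load arm = 100/20 = 5.
Combined ideal MA = 1.6667 × 10 × 5 = 83.333.
Actual MA = 83.333 × 0.84 = 70.
Effort = load / actual MA = 15728 / 70 = 224.69 N.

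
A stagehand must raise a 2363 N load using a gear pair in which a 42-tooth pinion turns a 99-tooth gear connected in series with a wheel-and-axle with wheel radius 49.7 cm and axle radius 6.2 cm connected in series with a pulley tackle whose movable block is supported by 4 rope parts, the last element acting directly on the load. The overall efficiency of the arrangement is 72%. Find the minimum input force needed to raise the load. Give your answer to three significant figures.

Gear pair MA = 99/42 = 2.3571.
Wheel-and-axle MA = R/r = 49.7/6.2 = 8.0161.
Block-and-tackle MA = number of supporting rope parts = 4.
Combined ideal MA = 2.3571 × 8.0161 × 4 = 75.581.
Actual MA = 75.581 × 0.72 = 54.418.
Effort = load / actual MA = 2363 / 54.418 = 43.423 N.

43.4 N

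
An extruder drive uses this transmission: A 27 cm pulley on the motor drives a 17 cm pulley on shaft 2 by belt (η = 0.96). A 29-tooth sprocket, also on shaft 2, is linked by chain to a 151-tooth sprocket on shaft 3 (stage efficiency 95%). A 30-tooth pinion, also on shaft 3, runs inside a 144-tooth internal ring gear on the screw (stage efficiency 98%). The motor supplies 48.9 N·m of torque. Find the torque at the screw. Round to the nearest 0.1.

687.8 N·m

Belt: ratio = 17/27 = 0.62963; torque at shaft 2 = 48.9 × 0.62963 × 0.96 = 29.557 N·m.
Chain: ratio = 151/29 = 5.2069; torque at shaft 3 = 29.557 × 5.2069 × 0.95 = 146.21 N·m.
Internal gear: ratio = 144/30 = 4.8; torque at the screw = 146.21 × 4.8 × 0.98 = 687.76 N·m.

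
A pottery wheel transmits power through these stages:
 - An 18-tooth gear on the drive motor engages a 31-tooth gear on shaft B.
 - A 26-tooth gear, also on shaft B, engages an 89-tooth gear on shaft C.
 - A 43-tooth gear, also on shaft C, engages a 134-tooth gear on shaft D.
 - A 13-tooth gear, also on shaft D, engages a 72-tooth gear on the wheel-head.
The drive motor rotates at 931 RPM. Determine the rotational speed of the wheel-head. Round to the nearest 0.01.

9.15 RPM

Gear mesh: ratio = 31/18 = 1.7222, so shaft B turns at 931 / 1.7222 = 540.58 RPM.
Gear mesh: ratio = 89/26 = 3.4231, so shaft C turns at 540.58 / 3.4231 = 157.92 RPM.
Gear mesh: ratio = 134/43 = 3.1163, so shaft D turns at 157.92 / 3.1163 = 50.677 RPM.
Gear mesh: ratio = 72/13 = 5.5385, so the wheel-head turns at 50.677 / 5.5385 = 9.1499 RPM.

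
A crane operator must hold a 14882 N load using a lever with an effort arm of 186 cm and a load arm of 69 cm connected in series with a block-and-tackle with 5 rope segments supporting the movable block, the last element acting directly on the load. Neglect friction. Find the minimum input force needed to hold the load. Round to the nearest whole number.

1104 N

Lever MA = effort arm / load arm = 186/69 = 2.6957.
Block-and-tackle MA = number of supporting rope parts = 5.
Combined ideal MA = 2.6957 × 5 = 13.478.
Effort = load / MA = 14882 / 13.478 = 1104.1 N.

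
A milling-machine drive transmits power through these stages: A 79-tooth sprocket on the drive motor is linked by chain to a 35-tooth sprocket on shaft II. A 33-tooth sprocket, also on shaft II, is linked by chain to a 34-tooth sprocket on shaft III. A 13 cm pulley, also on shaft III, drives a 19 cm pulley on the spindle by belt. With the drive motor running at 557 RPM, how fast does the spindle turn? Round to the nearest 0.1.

834.9 RPM

the drive motor → shaft II (chain, 35/79): 557 ÷ 0.44304 = 1257.2 RPM
shaft II → shaft III (chain, 34/33): 1257.2 ÷ 1.0303 = 1220.3 RPM
shaft III → the spindle (belt, 19/13): 1220.3 ÷ 1.4615 = 834.91 RPM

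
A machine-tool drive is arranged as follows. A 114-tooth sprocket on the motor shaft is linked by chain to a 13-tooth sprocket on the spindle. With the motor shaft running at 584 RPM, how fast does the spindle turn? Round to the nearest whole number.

5121 RPM

Chain: ratio = 13/114 = 0.11404, so the spindle turns at 584 / 0.11404 = 5121.2 RPM.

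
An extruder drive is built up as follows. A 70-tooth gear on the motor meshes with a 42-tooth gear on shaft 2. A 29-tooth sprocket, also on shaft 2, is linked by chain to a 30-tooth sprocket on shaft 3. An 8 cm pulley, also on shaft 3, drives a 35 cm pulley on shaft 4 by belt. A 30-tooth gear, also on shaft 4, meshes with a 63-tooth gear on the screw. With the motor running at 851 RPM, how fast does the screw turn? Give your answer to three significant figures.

Gear mesh: ratio = 42/70 = 0.6, so shaft 2 turns at 851 / 0.6 = 1418.3 RPM.
Chain: ratio = 30/29 = 1.0345, so shaft 3 turns at 1418.3 / 1.0345 = 1371.1 RPM.
Belt: ratio = 35/8 = 4.375, so shaft 4 turns at 1371.1 / 4.375 = 313.38 RPM.
Gear mesh: ratio = 63/30 = 2.1, so the screw turns at 313.38 / 2.1 = 149.23 RPM.

149 RPM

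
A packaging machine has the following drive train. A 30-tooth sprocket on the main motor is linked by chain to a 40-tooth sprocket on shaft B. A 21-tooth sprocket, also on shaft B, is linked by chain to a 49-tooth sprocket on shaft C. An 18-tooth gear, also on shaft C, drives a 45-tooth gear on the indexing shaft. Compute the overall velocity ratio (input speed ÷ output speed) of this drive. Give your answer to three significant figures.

7.78

Each stage contributes driven/driver: chain 40/30 = 1.3333, chain 49/21 = 2.3333, gear mesh 45/18 = 2.5.
Overall: 1.3333 × 2.3333 × 2.5 = 7.7778.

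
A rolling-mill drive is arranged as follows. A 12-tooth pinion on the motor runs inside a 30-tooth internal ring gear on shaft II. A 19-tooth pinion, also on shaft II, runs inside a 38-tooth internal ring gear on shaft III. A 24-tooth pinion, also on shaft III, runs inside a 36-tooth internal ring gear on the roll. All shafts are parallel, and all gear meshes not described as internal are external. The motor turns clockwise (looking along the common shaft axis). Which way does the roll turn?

the motor → shaft II: internal mesh, same direction → CW.
shaft II → shaft III: internal mesh, same direction → CW.
shaft III → the roll: internal mesh, same direction → CW.
0 reversals in total — an even number — so the roll turns the same way as the motor.

clockwise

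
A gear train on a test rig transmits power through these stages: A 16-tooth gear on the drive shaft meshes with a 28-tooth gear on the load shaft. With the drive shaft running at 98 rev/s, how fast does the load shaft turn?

Gear mesh: ratio = 28/16 = 1.75, so the load shaft turns at 98 / 1.75 = 56 rev/s.

56 rev/s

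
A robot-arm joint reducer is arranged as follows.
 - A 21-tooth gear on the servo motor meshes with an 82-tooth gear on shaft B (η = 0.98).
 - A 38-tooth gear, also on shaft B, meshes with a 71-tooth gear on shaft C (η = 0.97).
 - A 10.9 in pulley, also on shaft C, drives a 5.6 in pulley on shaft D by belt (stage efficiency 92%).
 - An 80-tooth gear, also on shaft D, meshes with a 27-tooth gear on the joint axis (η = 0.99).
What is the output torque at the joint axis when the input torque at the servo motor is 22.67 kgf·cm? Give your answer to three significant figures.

After the gear mesh (82/21): 22.67 × 3.9048 × 0.98 = 86.751 kgf·cm
After the gear mesh (71/38): 86.751 × 1.8684 × 0.97 = 157.22 kgf·cm
After the belt (5.6/10.9): 157.22 × 0.51376 × 0.92 = 74.314 kgf·cm
After the gear mesh (27/80): 74.314 × 0.3375 × 0.99 = 24.83 kgf·cm

24.8 kgf·cm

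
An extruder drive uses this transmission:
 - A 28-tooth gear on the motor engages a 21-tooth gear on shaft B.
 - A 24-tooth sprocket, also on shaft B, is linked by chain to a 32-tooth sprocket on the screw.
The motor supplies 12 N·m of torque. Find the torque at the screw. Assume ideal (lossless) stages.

12 N·m

Gear mesh: ratio = 21/28 = 0.75; torque at shaft B = 12 × 0.75 = 9 N·m.
Chain: ratio = 32/24 = 1.3333; torque at the screw = 9 × 1.3333 = 12 N·m.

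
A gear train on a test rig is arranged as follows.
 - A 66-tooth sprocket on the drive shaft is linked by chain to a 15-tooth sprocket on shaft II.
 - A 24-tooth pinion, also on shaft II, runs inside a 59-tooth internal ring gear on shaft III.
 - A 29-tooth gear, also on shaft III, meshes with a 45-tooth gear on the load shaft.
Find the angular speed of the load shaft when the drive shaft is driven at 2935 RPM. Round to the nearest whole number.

Chain: ratio = 15/66 = 0.22727, so shaft II turns at 2935 / 0.22727 = 12914 RPM.
Internal gear: ratio = 59/24 = 2.4583, so shaft III turns at 12914 / 2.4583 = 5253.2 RPM.
Gear mesh: ratio = 45/29 = 1.5517, so the load shaft turns at 5253.2 / 1.5517 = 3385.4 RPM.

3385 RPM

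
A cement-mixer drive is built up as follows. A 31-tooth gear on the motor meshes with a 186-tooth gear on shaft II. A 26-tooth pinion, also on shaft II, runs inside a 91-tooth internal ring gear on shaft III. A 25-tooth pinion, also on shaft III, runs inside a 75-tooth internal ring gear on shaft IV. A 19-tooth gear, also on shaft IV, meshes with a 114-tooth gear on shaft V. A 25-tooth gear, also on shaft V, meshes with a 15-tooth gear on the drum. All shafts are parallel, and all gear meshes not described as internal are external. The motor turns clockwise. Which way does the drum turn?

the motor → shaft II: external mesh, 1 reversal → CCW.
shaft II → shaft III: internal mesh, same direction → CCW.
shaft III → shaft IV: internal mesh, same direction → CCW.
shaft IV → shaft V: external mesh, 1 reversal → CW.
shaft V → the drum: external mesh, 1 reversal → CCW.
3 reversals in total — an odd number — so the drum turns opposite to the motor.

anticlockwise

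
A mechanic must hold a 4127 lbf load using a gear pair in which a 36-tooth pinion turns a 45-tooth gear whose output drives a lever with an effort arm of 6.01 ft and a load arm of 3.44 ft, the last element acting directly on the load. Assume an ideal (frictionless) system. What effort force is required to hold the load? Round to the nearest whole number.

Gear pair MA = 45/36 = 1.25.
Lever MA = effort arm / load arm = 6.01/3.44 = 1.7471.
Combined ideal MA = 1.25 × 1.7471 = 2.1839.
Effort = load / MA = 4127 / 2.1839 = 1889.8 lbf.

1890 lbf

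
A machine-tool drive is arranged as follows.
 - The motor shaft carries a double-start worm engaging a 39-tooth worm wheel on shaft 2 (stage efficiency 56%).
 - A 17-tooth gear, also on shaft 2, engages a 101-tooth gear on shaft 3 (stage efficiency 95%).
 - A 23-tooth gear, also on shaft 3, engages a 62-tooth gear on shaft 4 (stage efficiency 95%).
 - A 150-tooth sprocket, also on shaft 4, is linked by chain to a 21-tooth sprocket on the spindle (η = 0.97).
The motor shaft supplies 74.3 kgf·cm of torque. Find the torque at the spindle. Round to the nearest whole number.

After the worm (39/2): 74.3 × 19.5 × 0.56 = 811.36 kgf·cm
After the gear mesh (101/17): 811.36 × 5.9412 × 0.95 = 4579.4 kgf·cm
After the gear mesh (62/23): 4579.4 × 2.6957 × 0.95 = 11727 kgf·cm
After the chain (21/150): 11727 × 0.14 × 0.97 = 1592.6 kgf·cm

1593 kgf·cm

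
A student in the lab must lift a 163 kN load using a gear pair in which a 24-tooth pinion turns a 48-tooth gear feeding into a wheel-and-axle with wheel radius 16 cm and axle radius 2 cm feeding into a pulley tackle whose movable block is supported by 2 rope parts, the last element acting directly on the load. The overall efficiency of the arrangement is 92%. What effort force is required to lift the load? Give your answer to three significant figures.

5.54 kN

Gear pair MA = 48/24 = 2.
Wheel-and-axle MA = R/r = 16/2 = 8.
Block-and-tackle MA = number of supporting rope parts = 2.
Combined ideal MA = 2 × 8 × 2 = 32.
Actual MA = 32 × 0.92 = 29.44.
Effort = load / actual MA = 163 / 29.44 = 5.5367 kN.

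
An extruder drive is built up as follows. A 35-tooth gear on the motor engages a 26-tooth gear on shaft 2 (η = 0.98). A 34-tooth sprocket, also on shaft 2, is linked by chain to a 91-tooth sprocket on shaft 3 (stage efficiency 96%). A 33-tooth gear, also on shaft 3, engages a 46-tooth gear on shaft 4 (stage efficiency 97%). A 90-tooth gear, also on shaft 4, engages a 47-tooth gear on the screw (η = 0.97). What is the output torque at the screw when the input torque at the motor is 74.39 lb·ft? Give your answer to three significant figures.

Gear mesh: ratio = 26/35 = 0.74286; torque at shaft 2 = 74.39 × 0.74286 × 0.98 = 54.156 lb·ft.
Chain: ratio = 91/34 = 2.6765; torque at shaft 3 = 54.156 × 2.6765 × 0.96 = 139.15 lb·ft.
Gear mesh: ratio = 46/33 = 1.3939; torque at shaft 4 = 139.15 × 1.3939 × 0.97 = 188.15 lb·ft.
Gear mesh: ratio = 47/90 = 0.52222; torque at the screw = 188.15 × 0.52222 × 0.97 = 95.306 lb·ft.

95.3 lb·ft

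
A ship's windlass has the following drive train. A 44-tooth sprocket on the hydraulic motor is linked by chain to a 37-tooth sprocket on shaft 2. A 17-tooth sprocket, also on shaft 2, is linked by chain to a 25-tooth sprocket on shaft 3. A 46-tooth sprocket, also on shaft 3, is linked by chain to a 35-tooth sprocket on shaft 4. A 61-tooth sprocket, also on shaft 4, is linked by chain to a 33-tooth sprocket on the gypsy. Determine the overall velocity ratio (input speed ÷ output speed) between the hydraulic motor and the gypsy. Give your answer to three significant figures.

0.509

Each stage contributes driven/driver: chain 37/44 = 0.84091, chain 25/17 = 1.4706, chain 35/46 = 0.76087, chain 33/61 = 0.54098.
Overall: 0.84091 × 1.4706 × 0.76087 × 0.54098 = 0.50902.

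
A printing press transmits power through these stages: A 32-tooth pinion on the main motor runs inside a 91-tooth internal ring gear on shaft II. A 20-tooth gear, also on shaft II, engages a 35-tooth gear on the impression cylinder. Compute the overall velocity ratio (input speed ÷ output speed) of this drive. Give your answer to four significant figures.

4.977

Each stage contributes driven/driver: internal gear 91/32 = 2.8438, gear mesh 35/20 = 1.75.
Overall: 2.8438 × 1.75 = 4.9766.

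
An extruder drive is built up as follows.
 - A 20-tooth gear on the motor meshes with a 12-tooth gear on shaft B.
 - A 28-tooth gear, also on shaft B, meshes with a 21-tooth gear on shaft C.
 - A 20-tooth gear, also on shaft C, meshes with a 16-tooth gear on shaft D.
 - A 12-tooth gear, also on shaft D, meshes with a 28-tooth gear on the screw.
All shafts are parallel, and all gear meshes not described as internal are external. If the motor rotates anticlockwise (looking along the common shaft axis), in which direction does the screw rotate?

the motor → shaft B: external mesh, 1 reversal → CW.
shaft B → shaft C: external mesh, 1 reversal → CCW.
shaft C → shaft D: external mesh, 1 reversal → CW.
shaft D → the screw: external mesh, 1 reversal → CCW.
4 reversals in total — an even number — so the screw turns the same way as the motor.

anticlockwise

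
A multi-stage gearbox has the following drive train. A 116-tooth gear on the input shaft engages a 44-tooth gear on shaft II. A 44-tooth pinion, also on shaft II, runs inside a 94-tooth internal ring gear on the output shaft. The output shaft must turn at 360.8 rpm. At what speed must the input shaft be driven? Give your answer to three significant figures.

292 rpm

Overall ratio R = 0.37931 × 2.1364 = 0.81034.
Required input speed = output speed × R = 360.8 × 0.81034 = 292.37 rpm.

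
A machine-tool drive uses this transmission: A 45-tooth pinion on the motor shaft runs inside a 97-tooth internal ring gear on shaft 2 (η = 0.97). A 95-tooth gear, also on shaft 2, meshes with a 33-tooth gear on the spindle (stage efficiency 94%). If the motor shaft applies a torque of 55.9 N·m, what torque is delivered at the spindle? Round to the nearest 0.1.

38.2 N·m

Internal gear: ratio = 97/45 = 2.1556; torque at shaft 2 = 55.9 × 2.1556 × 0.97 = 116.88 N·m.
Gear mesh: ratio = 33/95 = 0.34737; torque at the spindle = 116.88 × 0.34737 × 0.94 = 38.165 N·m.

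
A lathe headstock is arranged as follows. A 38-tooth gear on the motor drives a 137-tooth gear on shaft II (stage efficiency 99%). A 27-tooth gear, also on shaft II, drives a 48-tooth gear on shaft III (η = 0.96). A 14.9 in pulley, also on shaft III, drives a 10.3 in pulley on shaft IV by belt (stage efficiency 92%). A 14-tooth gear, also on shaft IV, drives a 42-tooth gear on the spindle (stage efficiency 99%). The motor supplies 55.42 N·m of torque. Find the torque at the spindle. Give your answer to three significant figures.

After the gear mesh (137/38): 55.42 × 3.6053 × 0.99 = 197.81 N·m
After the gear mesh (48/27): 197.81 × 1.7778 × 0.96 = 337.59 N·m
After the belt (10.3/14.9): 337.59 × 0.69128 × 0.92 = 214.7 N·m
After the gear mesh (42/14): 214.7 × 3 × 0.99 = 637.65 N·m

638 N·m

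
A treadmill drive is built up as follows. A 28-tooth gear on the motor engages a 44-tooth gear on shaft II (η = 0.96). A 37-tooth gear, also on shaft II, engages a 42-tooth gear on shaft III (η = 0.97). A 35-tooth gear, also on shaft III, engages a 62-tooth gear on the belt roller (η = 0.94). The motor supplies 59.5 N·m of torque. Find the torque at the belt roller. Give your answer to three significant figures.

gear mesh 44/28 = 1.5714 → τ = 59.5·1.5714·0.96 = 89.76 N·m
gear mesh 42/37 = 1.1351 → τ = 89.76·1.1351·0.97 = 98.833 N·m
gear mesh 62/35 = 1.7714 → τ = 98.833·1.7714·0.94 = 164.57 N·m

165 N·m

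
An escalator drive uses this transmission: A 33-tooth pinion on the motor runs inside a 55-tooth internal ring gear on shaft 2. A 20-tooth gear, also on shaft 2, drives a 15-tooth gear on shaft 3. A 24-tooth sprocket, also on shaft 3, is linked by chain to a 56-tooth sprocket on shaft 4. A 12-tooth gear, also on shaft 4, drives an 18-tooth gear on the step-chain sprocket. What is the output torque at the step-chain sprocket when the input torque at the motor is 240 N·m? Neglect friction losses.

1050 N·m

internal gear 55/33 = 1.6667 → τ = 240·1.6667 = 400 N·m
gear mesh 15/20 = 0.75 → τ = 400·0.75 = 300 N·m
chain 56/24 = 2.3333 → τ = 300·2.3333 = 700 N·m
gear mesh 18/12 = 1.5 → τ = 700·1.5 = 1050 N·m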